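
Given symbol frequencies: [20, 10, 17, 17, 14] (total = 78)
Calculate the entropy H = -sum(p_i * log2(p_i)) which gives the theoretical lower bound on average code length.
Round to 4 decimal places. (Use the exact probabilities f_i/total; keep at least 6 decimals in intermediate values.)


Per-symbol terms -p_i * log2(p_i) with p_i = f_i/78:
  p = 20/78 = 0.256410: log2(p) = -1.963474, -p*log2(p) = 0.503455
  p = 10/78 = 0.128205: log2(p) = -2.963474, -p*log2(p) = 0.379933
  p = 17/78 = 0.217949: log2(p) = -2.197939, -p*log2(p) = 0.479038
  p = 17/78 = 0.217949: log2(p) = -2.197939, -p*log2(p) = 0.479038
  p = 14/78 = 0.179487: log2(p) = -2.478047, -p*log2(p) = 0.444778
H = 0.503455 + 0.379933 + 0.479038 + 0.479038 + 0.444778 = 2.286242

H = 2.2862 bits/symbol


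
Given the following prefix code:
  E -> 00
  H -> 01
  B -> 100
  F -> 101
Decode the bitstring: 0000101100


Decoding step by step:
Bits 00 -> E
Bits 00 -> E
Bits 101 -> F
Bits 100 -> B


Decoded message: EEFB


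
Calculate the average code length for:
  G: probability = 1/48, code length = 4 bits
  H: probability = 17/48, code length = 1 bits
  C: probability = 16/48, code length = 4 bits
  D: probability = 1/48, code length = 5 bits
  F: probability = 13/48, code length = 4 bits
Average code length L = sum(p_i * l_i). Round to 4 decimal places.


Weighted contributions p_i * l_i:
  G: (1/48) * 4 = 4/48
  H: (17/48) * 1 = 17/48
  C: (16/48) * 4 = 64/48
  D: (1/48) * 5 = 5/48
  F: (13/48) * 4 = 52/48
Sum = (4 + 17 + 64 + 5 + 52)/48 = 142/48

L = 142/48 = 2.9583 bits/symbol


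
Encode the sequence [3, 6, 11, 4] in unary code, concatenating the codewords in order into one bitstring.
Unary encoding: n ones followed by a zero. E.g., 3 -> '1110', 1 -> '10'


Encode each number as n ones followed by a terminating 0:
  3 -> 1110 (4 bits)
  6 -> 1111110 (7 bits)
  11 -> 111111111110 (12 bits)
  4 -> 11110 (5 bits)
Total length = 4 + 7 + 12 + 5 = 28 bits.

Unary([3, 6, 11, 4]) = 1110111111011111111111011110 (28 bits)


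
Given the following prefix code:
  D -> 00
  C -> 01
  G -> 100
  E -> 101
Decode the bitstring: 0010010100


Decoding step by step:
Bits 00 -> D
Bits 100 -> G
Bits 101 -> E
Bits 00 -> D


Decoded message: DGED


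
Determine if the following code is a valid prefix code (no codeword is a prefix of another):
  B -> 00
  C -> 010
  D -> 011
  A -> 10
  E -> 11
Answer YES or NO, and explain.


Checking each pair (does one codeword prefix another?):
  B='00' vs C='010': no prefix
  B='00' vs D='011': no prefix
  B='00' vs A='10': no prefix
  B='00' vs E='11': no prefix
  C='010' vs B='00': no prefix
  C='010' vs D='011': no prefix
  C='010' vs A='10': no prefix
  C='010' vs E='11': no prefix
  D='011' vs B='00': no prefix
  D='011' vs C='010': no prefix
  D='011' vs A='10': no prefix
  D='011' vs E='11': no prefix
  A='10' vs B='00': no prefix
  A='10' vs C='010': no prefix
  A='10' vs D='011': no prefix
  A='10' vs E='11': no prefix
  E='11' vs B='00': no prefix
  E='11' vs C='010': no prefix
  E='11' vs D='011': no prefix
  E='11' vs A='10': no prefix
No violation found over all pairs.

YES -- this is a valid prefix code. No codeword is a prefix of any other codeword.


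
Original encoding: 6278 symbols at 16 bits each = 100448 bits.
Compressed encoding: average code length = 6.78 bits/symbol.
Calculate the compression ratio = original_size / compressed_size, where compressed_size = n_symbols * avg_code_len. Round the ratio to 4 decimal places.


original_size = n_symbols * orig_bits = 6278 * 16 = 100448 bits
compressed_size = n_symbols * avg_code_len = 6278 * 6.78 = 42564.84 bits
ratio = original_size / compressed_size = 100448 / 42564.84 = 2.3599

Compression ratio = 2.3599


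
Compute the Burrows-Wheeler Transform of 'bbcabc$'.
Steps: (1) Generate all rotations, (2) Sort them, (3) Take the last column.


Rotations (sorted):
  0: $bbcabc -> last char: c
  1: abc$bbc -> last char: c
  2: bbcabc$ -> last char: $
  3: bc$bbca -> last char: a
  4: bcabc$b -> last char: b
  5: c$bbcab -> last char: b
  6: cabc$bb -> last char: b


BWT = cc$abbb


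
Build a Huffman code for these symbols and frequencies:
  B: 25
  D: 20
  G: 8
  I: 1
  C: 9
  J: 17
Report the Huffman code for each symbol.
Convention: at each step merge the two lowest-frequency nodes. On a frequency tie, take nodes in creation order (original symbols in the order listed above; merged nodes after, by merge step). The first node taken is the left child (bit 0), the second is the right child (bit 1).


Huffman tree construction:
Step 1: Merge I(1) + G(8) = 9
Step 2: Merge C(9) + (I+G)(9) = 18
Step 3: Merge J(17) + (C+(I+G))(18) = 35
Step 4: Merge D(20) + B(25) = 45
Step 5: Merge (J+(C+(I+G)))(35) + (D+B)(45) = 80
Read each symbol's code off the tree from the root (left child = 0, right child = 1).

Codes:
  B: 11 (length 2)
  D: 10 (length 2)
  G: 0111 (length 4)
  I: 0110 (length 4)
  C: 010 (length 3)
  J: 00 (length 2)
Average code length: 187/80 = 2.3375 bits/symbol


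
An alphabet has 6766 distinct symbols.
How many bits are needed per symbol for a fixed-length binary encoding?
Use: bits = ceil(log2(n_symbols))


log2(6766) = 12.7241
Bracket: 2^12 = 4096 < 6766 <= 2^13 = 8192
So ceil(log2(6766)) = 13

bits = ceil(log2(6766)) = ceil(12.7241) = 13 bits


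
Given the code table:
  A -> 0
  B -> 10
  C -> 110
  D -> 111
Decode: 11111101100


Decoding:
111 -> D
111 -> D
0 -> A
110 -> C
0 -> A


Result: DDACA


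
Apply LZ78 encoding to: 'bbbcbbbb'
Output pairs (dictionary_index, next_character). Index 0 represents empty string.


LZ78 encoding steps:
Dictionary: {0: ''}
Step 1: w='' (idx 0), next='b' -> output (0, 'b'), add 'b' as idx 1
Step 2: w='b' (idx 1), next='b' -> output (1, 'b'), add 'bb' as idx 2
Step 3: w='' (idx 0), next='c' -> output (0, 'c'), add 'c' as idx 3
Step 4: w='bb' (idx 2), next='b' -> output (2, 'b'), add 'bbb' as idx 4
Step 5: w='b' (idx 1), end of input -> output (1, '')


Encoded: [(0, 'b'), (1, 'b'), (0, 'c'), (2, 'b'), (1, '')]


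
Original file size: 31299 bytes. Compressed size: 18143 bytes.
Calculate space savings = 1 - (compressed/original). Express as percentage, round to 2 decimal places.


ratio = compressed/original = 18143/31299 = 0.579667
savings = 1 - ratio = 1 - 0.579667 = 0.420333
as a percentage: 0.420333 * 100 = 42.03%

Space savings = 1 - 18143/31299 = 42.03%


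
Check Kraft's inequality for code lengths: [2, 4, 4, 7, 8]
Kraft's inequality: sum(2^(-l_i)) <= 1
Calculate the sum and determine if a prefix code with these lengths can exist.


Sum = 2^(-2) + 2^(-4) + 2^(-4) + 2^(-7) + 2^(-8)
    = 0.25 + 0.0625 + 0.0625 + 0.0078125 + 0.00390625
    = 99/256 = 0.38671875
Since 0.38671875 <= 1, Kraft's inequality IS satisfied.
A prefix code with these lengths CAN exist.

Kraft sum = 0.38671875. Satisfied.


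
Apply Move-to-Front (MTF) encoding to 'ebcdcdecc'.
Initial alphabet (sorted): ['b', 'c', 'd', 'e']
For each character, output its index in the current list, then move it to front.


MTF encoding:
'e': index 3 in ['b', 'c', 'd', 'e'] -> ['e', 'b', 'c', 'd']
'b': index 1 in ['e', 'b', 'c', 'd'] -> ['b', 'e', 'c', 'd']
'c': index 2 in ['b', 'e', 'c', 'd'] -> ['c', 'b', 'e', 'd']
'd': index 3 in ['c', 'b', 'e', 'd'] -> ['d', 'c', 'b', 'e']
'c': index 1 in ['d', 'c', 'b', 'e'] -> ['c', 'd', 'b', 'e']
'd': index 1 in ['c', 'd', 'b', 'e'] -> ['d', 'c', 'b', 'e']
'e': index 3 in ['d', 'c', 'b', 'e'] -> ['e', 'd', 'c', 'b']
'c': index 2 in ['e', 'd', 'c', 'b'] -> ['c', 'e', 'd', 'b']
'c': index 0 in ['c', 'e', 'd', 'b'] -> ['c', 'e', 'd', 'b']


Output: [3, 1, 2, 3, 1, 1, 3, 2, 0]


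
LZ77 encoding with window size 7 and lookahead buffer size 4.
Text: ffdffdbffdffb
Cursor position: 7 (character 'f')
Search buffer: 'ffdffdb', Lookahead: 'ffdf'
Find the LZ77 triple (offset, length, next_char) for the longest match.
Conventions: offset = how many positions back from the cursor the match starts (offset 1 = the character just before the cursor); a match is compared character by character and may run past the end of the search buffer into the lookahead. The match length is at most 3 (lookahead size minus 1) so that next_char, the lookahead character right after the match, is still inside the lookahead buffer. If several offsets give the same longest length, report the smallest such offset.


Try each offset into the search buffer:
  offset=1 (pos 6, char 'b'): match length 0
  offset=2 (pos 5, char 'd'): match length 0
  offset=3 (pos 4, char 'f'): match length 1
  offset=4 (pos 3, char 'f'): match length 3
  offset=5 (pos 2, char 'd'): match length 0
  offset=6 (pos 1, char 'f'): match length 1
  offset=7 (pos 0, char 'f'): match length 3
Longest match has length 3, found at offsets 4, 7; take the smallest, offset 4.
next_char = character at position 7 + 3 = 10 -> 'f'

Best match: offset=4, length=3 (matching 'ffd' starting at position 3)
LZ77 triple: (4, 3, 'f')


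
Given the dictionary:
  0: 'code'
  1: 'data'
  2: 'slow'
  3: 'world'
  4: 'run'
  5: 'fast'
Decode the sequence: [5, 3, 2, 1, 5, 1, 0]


Look up each index in the dictionary:
  5 -> 'fast'
  3 -> 'world'
  2 -> 'slow'
  1 -> 'data'
  5 -> 'fast'
  1 -> 'data'
  0 -> 'code'

Decoded: "fast world slow data fast data code"


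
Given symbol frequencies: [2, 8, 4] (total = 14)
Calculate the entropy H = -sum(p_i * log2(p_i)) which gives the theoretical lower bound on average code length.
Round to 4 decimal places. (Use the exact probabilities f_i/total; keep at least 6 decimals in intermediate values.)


Per-symbol terms -p_i * log2(p_i) with p_i = f_i/14:
  p = 2/14 = 0.142857: log2(p) = -2.807355, -p*log2(p) = 0.401051
  p = 8/14 = 0.571429: log2(p) = -0.807355, -p*log2(p) = 0.461346
  p = 4/14 = 0.285714: log2(p) = -1.807355, -p*log2(p) = 0.516387
H = 0.401051 + 0.461346 + 0.516387 = 1.378784

H = 1.3788 bits/symbol


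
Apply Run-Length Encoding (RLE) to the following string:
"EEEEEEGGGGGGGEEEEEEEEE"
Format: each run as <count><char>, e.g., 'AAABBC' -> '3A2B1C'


Scanning runs left to right:
  i=0: run of 'E' x 6 -> '6E'
  i=6: run of 'G' x 7 -> '7G'
  i=13: run of 'E' x 9 -> '9E'

RLE = 6E7G9E


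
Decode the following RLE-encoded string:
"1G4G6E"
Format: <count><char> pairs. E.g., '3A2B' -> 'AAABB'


Expanding each <count><char> pair:
  1G -> 'G'
  4G -> 'GGGG'
  6E -> 'EEEEEE'

Decoded = GGGGGEEEEEE


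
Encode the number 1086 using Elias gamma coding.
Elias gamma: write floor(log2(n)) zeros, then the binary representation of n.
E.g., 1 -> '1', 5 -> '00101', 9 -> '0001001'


num_bits = floor(log2(1086)) + 1 = 11
leading_zeros = num_bits - 1 = 10
binary(1086) = 10000111110

Elias gamma(1086) = '0000000000' + '10000111110' = 000000000010000111110 (21 bits)


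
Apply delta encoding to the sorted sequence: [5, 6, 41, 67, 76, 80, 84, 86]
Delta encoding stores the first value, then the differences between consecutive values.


First value: 5
Deltas:
  6 - 5 = 1
  41 - 6 = 35
  67 - 41 = 26
  76 - 67 = 9
  80 - 76 = 4
  84 - 80 = 4
  86 - 84 = 2


Delta encoded: [5, 1, 35, 26, 9, 4, 4, 2]


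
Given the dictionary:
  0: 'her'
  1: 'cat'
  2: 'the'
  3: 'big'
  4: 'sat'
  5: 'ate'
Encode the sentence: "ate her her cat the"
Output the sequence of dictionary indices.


Look up each word in the dictionary:
  'ate' -> 5
  'her' -> 0
  'her' -> 0
  'cat' -> 1
  'the' -> 2

Encoded: [5, 0, 0, 1, 2]


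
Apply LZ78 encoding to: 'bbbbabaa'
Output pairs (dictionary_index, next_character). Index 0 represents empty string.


LZ78 encoding steps:
Dictionary: {0: ''}
Step 1: w='' (idx 0), next='b' -> output (0, 'b'), add 'b' as idx 1
Step 2: w='b' (idx 1), next='b' -> output (1, 'b'), add 'bb' as idx 2
Step 3: w='b' (idx 1), next='a' -> output (1, 'a'), add 'ba' as idx 3
Step 4: w='ba' (idx 3), next='a' -> output (3, 'a'), add 'baa' as idx 4


Encoded: [(0, 'b'), (1, 'b'), (1, 'a'), (3, 'a')]


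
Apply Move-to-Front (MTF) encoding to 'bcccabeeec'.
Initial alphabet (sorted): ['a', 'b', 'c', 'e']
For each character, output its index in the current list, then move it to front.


MTF encoding:
'b': index 1 in ['a', 'b', 'c', 'e'] -> ['b', 'a', 'c', 'e']
'c': index 2 in ['b', 'a', 'c', 'e'] -> ['c', 'b', 'a', 'e']
'c': index 0 in ['c', 'b', 'a', 'e'] -> ['c', 'b', 'a', 'e']
'c': index 0 in ['c', 'b', 'a', 'e'] -> ['c', 'b', 'a', 'e']
'a': index 2 in ['c', 'b', 'a', 'e'] -> ['a', 'c', 'b', 'e']
'b': index 2 in ['a', 'c', 'b', 'e'] -> ['b', 'a', 'c', 'e']
'e': index 3 in ['b', 'a', 'c', 'e'] -> ['e', 'b', 'a', 'c']
'e': index 0 in ['e', 'b', 'a', 'c'] -> ['e', 'b', 'a', 'c']
'e': index 0 in ['e', 'b', 'a', 'c'] -> ['e', 'b', 'a', 'c']
'c': index 3 in ['e', 'b', 'a', 'c'] -> ['c', 'e', 'b', 'a']


Output: [1, 2, 0, 0, 2, 2, 3, 0, 0, 3]


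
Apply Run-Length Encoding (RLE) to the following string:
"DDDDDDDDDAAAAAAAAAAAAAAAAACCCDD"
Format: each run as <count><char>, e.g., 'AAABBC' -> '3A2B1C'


Scanning runs left to right:
  i=0: run of 'D' x 9 -> '9D'
  i=9: run of 'A' x 17 -> '17A'
  i=26: run of 'C' x 3 -> '3C'
  i=29: run of 'D' x 2 -> '2D'

RLE = 9D17A3C2D


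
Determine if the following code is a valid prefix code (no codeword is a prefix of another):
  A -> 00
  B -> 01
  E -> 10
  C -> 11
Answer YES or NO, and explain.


Checking each pair (does one codeword prefix another?):
  A='00' vs B='01': no prefix
  A='00' vs E='10': no prefix
  A='00' vs C='11': no prefix
  B='01' vs A='00': no prefix
  B='01' vs E='10': no prefix
  B='01' vs C='11': no prefix
  E='10' vs A='00': no prefix
  E='10' vs B='01': no prefix
  E='10' vs C='11': no prefix
  C='11' vs A='00': no prefix
  C='11' vs B='01': no prefix
  C='11' vs E='10': no prefix
No violation found over all pairs.

YES -- this is a valid prefix code. No codeword is a prefix of any other codeword.


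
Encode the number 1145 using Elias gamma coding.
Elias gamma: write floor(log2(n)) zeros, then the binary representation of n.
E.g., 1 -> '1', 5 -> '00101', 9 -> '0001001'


num_bits = floor(log2(1145)) + 1 = 11
leading_zeros = num_bits - 1 = 10
binary(1145) = 10001111001

Elias gamma(1145) = '0000000000' + '10001111001' = 000000000010001111001 (21 bits)


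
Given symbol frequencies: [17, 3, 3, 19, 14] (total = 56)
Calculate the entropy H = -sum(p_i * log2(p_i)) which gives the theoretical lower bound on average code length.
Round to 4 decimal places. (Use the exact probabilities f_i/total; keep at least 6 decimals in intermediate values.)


Per-symbol terms -p_i * log2(p_i) with p_i = f_i/56:
  p = 17/56 = 0.303571: log2(p) = -1.719892, -p*log2(p) = 0.522110
  p = 3/56 = 0.053571: log2(p) = -4.222392, -p*log2(p) = 0.226200
  p = 3/56 = 0.053571: log2(p) = -4.222392, -p*log2(p) = 0.226200
  p = 19/56 = 0.339286: log2(p) = -1.559427, -p*log2(p) = 0.529091
  p = 14/56 = 0.250000: log2(p) = -2.000000, -p*log2(p) = 0.500000
H = 0.522110 + 0.226200 + 0.226200 + 0.529091 + 0.500000 = 2.003601

H = 2.0036 bits/symbol


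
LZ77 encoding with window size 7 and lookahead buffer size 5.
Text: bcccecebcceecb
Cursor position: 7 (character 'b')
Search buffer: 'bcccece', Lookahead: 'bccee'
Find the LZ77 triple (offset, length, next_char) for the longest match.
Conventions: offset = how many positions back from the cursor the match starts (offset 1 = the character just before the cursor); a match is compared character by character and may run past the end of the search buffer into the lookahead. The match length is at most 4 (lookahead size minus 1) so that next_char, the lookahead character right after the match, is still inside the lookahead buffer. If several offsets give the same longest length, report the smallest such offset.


Try each offset into the search buffer:
  offset=1 (pos 6, char 'e'): match length 0
  offset=2 (pos 5, char 'c'): match length 0
  offset=3 (pos 4, char 'e'): match length 0
  offset=4 (pos 3, char 'c'): match length 0
  offset=5 (pos 2, char 'c'): match length 0
  offset=6 (pos 1, char 'c'): match length 0
  offset=7 (pos 0, char 'b'): match length 3
Longest match has length 3 at offset 7.
next_char = character at position 7 + 3 = 10 -> 'e'

Best match: offset=7, length=3 (matching 'bcc' starting at position 0)
LZ77 triple: (7, 3, 'e')


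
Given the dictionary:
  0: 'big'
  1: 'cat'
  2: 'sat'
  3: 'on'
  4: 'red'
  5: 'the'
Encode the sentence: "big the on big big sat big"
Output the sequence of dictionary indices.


Look up each word in the dictionary:
  'big' -> 0
  'the' -> 5
  'on' -> 3
  'big' -> 0
  'big' -> 0
  'sat' -> 2
  'big' -> 0

Encoded: [0, 5, 3, 0, 0, 2, 0]


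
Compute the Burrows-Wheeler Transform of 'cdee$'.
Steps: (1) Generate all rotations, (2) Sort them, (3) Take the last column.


Rotations (sorted):
  0: $cdee -> last char: e
  1: cdee$ -> last char: $
  2: dee$c -> last char: c
  3: e$cde -> last char: e
  4: ee$cd -> last char: d


BWT = e$ced


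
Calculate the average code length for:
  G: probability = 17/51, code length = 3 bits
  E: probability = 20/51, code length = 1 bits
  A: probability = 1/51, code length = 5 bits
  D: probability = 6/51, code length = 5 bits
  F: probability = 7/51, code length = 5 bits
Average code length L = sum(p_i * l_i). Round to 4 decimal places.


Weighted contributions p_i * l_i:
  G: (17/51) * 3 = 51/51
  E: (20/51) * 1 = 20/51
  A: (1/51) * 5 = 5/51
  D: (6/51) * 5 = 30/51
  F: (7/51) * 5 = 35/51
Sum = (51 + 20 + 5 + 30 + 35)/51 = 141/51

L = 141/51 = 2.7647 bits/symbol


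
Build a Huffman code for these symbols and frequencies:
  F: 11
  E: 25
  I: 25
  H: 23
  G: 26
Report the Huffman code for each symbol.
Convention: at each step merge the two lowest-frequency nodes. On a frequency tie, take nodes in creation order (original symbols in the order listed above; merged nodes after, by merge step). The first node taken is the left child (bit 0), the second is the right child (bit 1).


Huffman tree construction:
Step 1: Merge F(11) + H(23) = 34
Step 2: Merge E(25) + I(25) = 50
Step 3: Merge G(26) + (F+H)(34) = 60
Step 4: Merge (E+I)(50) + (G+(F+H))(60) = 110
Read each symbol's code off the tree from the root (left child = 0, right child = 1).

Codes:
  F: 110 (length 3)
  E: 00 (length 2)
  I: 01 (length 2)
  H: 111 (length 3)
  G: 10 (length 2)
Average code length: 254/110 = 2.3091 bits/symbol


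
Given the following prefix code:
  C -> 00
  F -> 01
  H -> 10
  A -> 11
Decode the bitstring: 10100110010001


Decoding step by step:
Bits 10 -> H
Bits 10 -> H
Bits 01 -> F
Bits 10 -> H
Bits 01 -> F
Bits 00 -> C
Bits 01 -> F


Decoded message: HHFHFCF


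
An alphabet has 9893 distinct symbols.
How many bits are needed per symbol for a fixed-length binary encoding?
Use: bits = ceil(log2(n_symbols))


log2(9893) = 13.2722
Bracket: 2^13 = 8192 < 9893 <= 2^14 = 16384
So ceil(log2(9893)) = 14

bits = ceil(log2(9893)) = ceil(13.2722) = 14 bits


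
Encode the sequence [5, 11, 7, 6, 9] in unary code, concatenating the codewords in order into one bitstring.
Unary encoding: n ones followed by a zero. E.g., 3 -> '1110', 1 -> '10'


Encode each number as n ones followed by a terminating 0:
  5 -> 111110 (6 bits)
  11 -> 111111111110 (12 bits)
  7 -> 11111110 (8 bits)
  6 -> 1111110 (7 bits)
  9 -> 1111111110 (10 bits)
Total length = 6 + 12 + 8 + 7 + 10 = 43 bits.

Unary([5, 11, 7, 6, 9]) = 1111101111111111101111111011111101111111110 (43 bits)


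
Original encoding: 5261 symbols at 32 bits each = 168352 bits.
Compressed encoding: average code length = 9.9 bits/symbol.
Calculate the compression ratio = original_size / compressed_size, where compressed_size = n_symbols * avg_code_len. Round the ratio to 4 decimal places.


original_size = n_symbols * orig_bits = 5261 * 32 = 168352 bits
compressed_size = n_symbols * avg_code_len = 5261 * 9.9 = 52083.9 bits
ratio = original_size / compressed_size = 168352 / 52083.9 = 3.2323

Compression ratio = 3.2323


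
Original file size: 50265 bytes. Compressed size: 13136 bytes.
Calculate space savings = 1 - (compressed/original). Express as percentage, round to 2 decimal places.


ratio = compressed/original = 13136/50265 = 0.261335
savings = 1 - ratio = 1 - 0.261335 = 0.738665
as a percentage: 0.738665 * 100 = 73.87%

Space savings = 1 - 13136/50265 = 73.87%


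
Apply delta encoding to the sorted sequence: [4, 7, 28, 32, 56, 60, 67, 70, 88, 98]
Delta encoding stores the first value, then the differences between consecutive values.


First value: 4
Deltas:
  7 - 4 = 3
  28 - 7 = 21
  32 - 28 = 4
  56 - 32 = 24
  60 - 56 = 4
  67 - 60 = 7
  70 - 67 = 3
  88 - 70 = 18
  98 - 88 = 10


Delta encoded: [4, 3, 21, 4, 24, 4, 7, 3, 18, 10]


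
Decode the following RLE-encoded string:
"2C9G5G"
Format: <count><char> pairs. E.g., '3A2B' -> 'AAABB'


Expanding each <count><char> pair:
  2C -> 'CC'
  9G -> 'GGGGGGGGG'
  5G -> 'GGGGG'

Decoded = CCGGGGGGGGGGGGGG


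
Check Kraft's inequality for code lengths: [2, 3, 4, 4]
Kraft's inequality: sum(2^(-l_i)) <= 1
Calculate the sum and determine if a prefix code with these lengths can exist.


Sum = 2^(-2) + 2^(-3) + 2^(-4) + 2^(-4)
    = 0.25 + 0.125 + 0.0625 + 0.0625
    = 8/16 = 0.5
Since 0.5 <= 1, Kraft's inequality IS satisfied.
A prefix code with these lengths CAN exist.

Kraft sum = 0.5. Satisfied.


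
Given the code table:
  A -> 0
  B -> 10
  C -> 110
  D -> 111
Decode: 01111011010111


Decoding:
0 -> A
111 -> D
10 -> B
110 -> C
10 -> B
111 -> D


Result: ADBCBD


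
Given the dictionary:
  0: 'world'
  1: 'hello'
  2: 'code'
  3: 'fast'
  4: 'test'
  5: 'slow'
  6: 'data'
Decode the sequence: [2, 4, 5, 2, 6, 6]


Look up each index in the dictionary:
  2 -> 'code'
  4 -> 'test'
  5 -> 'slow'
  2 -> 'code'
  6 -> 'data'
  6 -> 'data'

Decoded: "code test slow code data data"


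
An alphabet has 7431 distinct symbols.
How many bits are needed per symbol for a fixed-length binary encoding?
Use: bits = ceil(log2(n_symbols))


log2(7431) = 12.8593
Bracket: 2^12 = 4096 < 7431 <= 2^13 = 8192
So ceil(log2(7431)) = 13

bits = ceil(log2(7431)) = ceil(12.8593) = 13 bits


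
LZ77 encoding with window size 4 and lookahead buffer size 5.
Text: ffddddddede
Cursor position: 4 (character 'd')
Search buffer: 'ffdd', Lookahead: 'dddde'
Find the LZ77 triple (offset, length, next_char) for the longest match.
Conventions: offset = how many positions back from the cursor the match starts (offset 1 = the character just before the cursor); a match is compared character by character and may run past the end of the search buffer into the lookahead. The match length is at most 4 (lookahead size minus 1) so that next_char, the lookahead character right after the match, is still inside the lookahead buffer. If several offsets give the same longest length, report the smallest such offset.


Try each offset into the search buffer:
  offset=1 (pos 3, char 'd'): match length 4
  offset=2 (pos 2, char 'd'): match length 4
  offset=3 (pos 1, char 'f'): match length 0
  offset=4 (pos 0, char 'f'): match length 0
Longest match has length 4, found at offsets 1, 2; take the smallest, offset 1.
next_char = character at position 4 + 4 = 8 -> 'e'

Best match: offset=1, length=4 (matching 'dddd' starting at position 3)
LZ77 triple: (1, 4, 'e')


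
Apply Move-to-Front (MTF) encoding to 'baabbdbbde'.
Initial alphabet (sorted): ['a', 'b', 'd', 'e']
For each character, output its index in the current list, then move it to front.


MTF encoding:
'b': index 1 in ['a', 'b', 'd', 'e'] -> ['b', 'a', 'd', 'e']
'a': index 1 in ['b', 'a', 'd', 'e'] -> ['a', 'b', 'd', 'e']
'a': index 0 in ['a', 'b', 'd', 'e'] -> ['a', 'b', 'd', 'e']
'b': index 1 in ['a', 'b', 'd', 'e'] -> ['b', 'a', 'd', 'e']
'b': index 0 in ['b', 'a', 'd', 'e'] -> ['b', 'a', 'd', 'e']
'd': index 2 in ['b', 'a', 'd', 'e'] -> ['d', 'b', 'a', 'e']
'b': index 1 in ['d', 'b', 'a', 'e'] -> ['b', 'd', 'a', 'e']
'b': index 0 in ['b', 'd', 'a', 'e'] -> ['b', 'd', 'a', 'e']
'd': index 1 in ['b', 'd', 'a', 'e'] -> ['d', 'b', 'a', 'e']
'e': index 3 in ['d', 'b', 'a', 'e'] -> ['e', 'd', 'b', 'a']


Output: [1, 1, 0, 1, 0, 2, 1, 0, 1, 3]


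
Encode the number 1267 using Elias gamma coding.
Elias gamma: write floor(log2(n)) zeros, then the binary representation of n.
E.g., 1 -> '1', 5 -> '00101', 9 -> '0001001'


num_bits = floor(log2(1267)) + 1 = 11
leading_zeros = num_bits - 1 = 10
binary(1267) = 10011110011

Elias gamma(1267) = '0000000000' + '10011110011' = 000000000010011110011 (21 bits)


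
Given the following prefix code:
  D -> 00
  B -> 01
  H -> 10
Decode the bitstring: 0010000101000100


Decoding step by step:
Bits 00 -> D
Bits 10 -> H
Bits 00 -> D
Bits 01 -> B
Bits 01 -> B
Bits 00 -> D
Bits 01 -> B
Bits 00 -> D


Decoded message: DHDBBDBD


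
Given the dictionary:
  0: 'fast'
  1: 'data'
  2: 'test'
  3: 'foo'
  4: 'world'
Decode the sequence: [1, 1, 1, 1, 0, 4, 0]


Look up each index in the dictionary:
  1 -> 'data'
  1 -> 'data'
  1 -> 'data'
  1 -> 'data'
  0 -> 'fast'
  4 -> 'world'
  0 -> 'fast'

Decoded: "data data data data fast world fast"


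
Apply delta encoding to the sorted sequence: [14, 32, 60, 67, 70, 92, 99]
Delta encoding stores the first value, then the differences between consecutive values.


First value: 14
Deltas:
  32 - 14 = 18
  60 - 32 = 28
  67 - 60 = 7
  70 - 67 = 3
  92 - 70 = 22
  99 - 92 = 7


Delta encoded: [14, 18, 28, 7, 3, 22, 7]


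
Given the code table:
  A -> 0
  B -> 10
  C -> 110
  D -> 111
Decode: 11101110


Decoding:
111 -> D
0 -> A
111 -> D
0 -> A


Result: DADA


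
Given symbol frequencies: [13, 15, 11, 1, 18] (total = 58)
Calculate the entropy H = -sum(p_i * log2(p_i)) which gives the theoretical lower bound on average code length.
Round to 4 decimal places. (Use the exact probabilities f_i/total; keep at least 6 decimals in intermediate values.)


Per-symbol terms -p_i * log2(p_i) with p_i = f_i/58:
  p = 13/58 = 0.224138: log2(p) = -2.157541, -p*log2(p) = 0.483587
  p = 15/58 = 0.258621: log2(p) = -1.951090, -p*log2(p) = 0.504592
  p = 11/58 = 0.189655: log2(p) = -2.398549, -p*log2(p) = 0.454897
  p = 1/58 = 0.017241: log2(p) = -5.857981, -p*log2(p) = 0.101000
  p = 18/58 = 0.310345: log2(p) = -1.688056, -p*log2(p) = 0.523879
H = 0.483587 + 0.504592 + 0.454897 + 0.101000 + 0.523879 = 2.067955

H = 2.068 bits/symbol


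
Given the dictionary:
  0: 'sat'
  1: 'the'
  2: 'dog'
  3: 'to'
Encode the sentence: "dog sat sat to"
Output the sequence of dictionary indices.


Look up each word in the dictionary:
  'dog' -> 2
  'sat' -> 0
  'sat' -> 0
  'to' -> 3

Encoded: [2, 0, 0, 3]


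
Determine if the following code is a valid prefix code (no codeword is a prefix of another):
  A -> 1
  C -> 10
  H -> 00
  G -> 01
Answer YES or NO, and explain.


Checking each pair (does one codeword prefix another?):
  A='1' vs C='10': prefix -- VIOLATION

NO -- this is NOT a valid prefix code. A (1) is a prefix of C (10).


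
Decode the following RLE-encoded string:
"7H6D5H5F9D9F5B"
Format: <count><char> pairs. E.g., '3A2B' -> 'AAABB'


Expanding each <count><char> pair:
  7H -> 'HHHHHHH'
  6D -> 'DDDDDD'
  5H -> 'HHHHH'
  5F -> 'FFFFF'
  9D -> 'DDDDDDDDD'
  9F -> 'FFFFFFFFF'
  5B -> 'BBBBB'

Decoded = HHHHHHHDDDDDDHHHHHFFFFFDDDDDDDDDFFFFFFFFFBBBBB


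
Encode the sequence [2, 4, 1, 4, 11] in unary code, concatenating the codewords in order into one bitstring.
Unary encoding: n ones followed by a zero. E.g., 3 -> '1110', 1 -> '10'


Encode each number as n ones followed by a terminating 0:
  2 -> 110 (3 bits)
  4 -> 11110 (5 bits)
  1 -> 10 (2 bits)
  4 -> 11110 (5 bits)
  11 -> 111111111110 (12 bits)
Total length = 3 + 5 + 2 + 5 + 12 = 27 bits.

Unary([2, 4, 1, 4, 11]) = 110111101011110111111111110 (27 bits)


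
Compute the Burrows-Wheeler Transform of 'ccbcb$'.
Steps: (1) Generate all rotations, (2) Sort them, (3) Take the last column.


Rotations (sorted):
  0: $ccbcb -> last char: b
  1: b$ccbc -> last char: c
  2: bcb$cc -> last char: c
  3: cb$ccb -> last char: b
  4: cbcb$c -> last char: c
  5: ccbcb$ -> last char: $


BWT = bccbc$


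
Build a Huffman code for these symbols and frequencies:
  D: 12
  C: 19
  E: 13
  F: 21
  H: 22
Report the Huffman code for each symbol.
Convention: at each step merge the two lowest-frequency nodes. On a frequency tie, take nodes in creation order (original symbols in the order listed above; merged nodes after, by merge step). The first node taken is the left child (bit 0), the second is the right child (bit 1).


Huffman tree construction:
Step 1: Merge D(12) + E(13) = 25
Step 2: Merge C(19) + F(21) = 40
Step 3: Merge H(22) + (D+E)(25) = 47
Step 4: Merge (C+F)(40) + (H+(D+E))(47) = 87
Read each symbol's code off the tree from the root (left child = 0, right child = 1).

Codes:
  D: 110 (length 3)
  C: 00 (length 2)
  E: 111 (length 3)
  F: 01 (length 2)
  H: 10 (length 2)
Average code length: 199/87 = 2.2874 bits/symbol


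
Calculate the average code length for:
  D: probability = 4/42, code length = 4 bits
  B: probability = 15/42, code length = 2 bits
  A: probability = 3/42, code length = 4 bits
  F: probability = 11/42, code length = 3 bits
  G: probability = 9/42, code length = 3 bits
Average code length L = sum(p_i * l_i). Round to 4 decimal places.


Weighted contributions p_i * l_i:
  D: (4/42) * 4 = 16/42
  B: (15/42) * 2 = 30/42
  A: (3/42) * 4 = 12/42
  F: (11/42) * 3 = 33/42
  G: (9/42) * 3 = 27/42
Sum = (16 + 30 + 12 + 33 + 27)/42 = 118/42

L = 118/42 = 2.8095 bits/symbol


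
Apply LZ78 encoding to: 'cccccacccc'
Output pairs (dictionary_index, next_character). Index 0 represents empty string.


LZ78 encoding steps:
Dictionary: {0: ''}
Step 1: w='' (idx 0), next='c' -> output (0, 'c'), add 'c' as idx 1
Step 2: w='c' (idx 1), next='c' -> output (1, 'c'), add 'cc' as idx 2
Step 3: w='cc' (idx 2), next='a' -> output (2, 'a'), add 'cca' as idx 3
Step 4: w='cc' (idx 2), next='c' -> output (2, 'c'), add 'ccc' as idx 4
Step 5: w='c' (idx 1), end of input -> output (1, '')


Encoded: [(0, 'c'), (1, 'c'), (2, 'a'), (2, 'c'), (1, '')]


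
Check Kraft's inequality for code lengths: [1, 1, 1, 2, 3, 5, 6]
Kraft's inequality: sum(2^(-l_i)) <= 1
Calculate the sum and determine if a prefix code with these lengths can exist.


Sum = 2^(-1) + 2^(-1) + 2^(-1) + 2^(-2) + 2^(-3) + 2^(-5) + 2^(-6)
    = 0.5 + 0.5 + 0.5 + 0.25 + 0.125 + 0.03125 + 0.015625
    = 123/64 = 1.921875
Since 1.921875 > 1, Kraft's inequality is NOT satisfied.
A prefix code with these lengths CANNOT exist.

Kraft sum = 1.921875. Not satisfied.


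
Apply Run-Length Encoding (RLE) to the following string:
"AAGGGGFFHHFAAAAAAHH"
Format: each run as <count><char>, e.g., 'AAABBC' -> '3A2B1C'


Scanning runs left to right:
  i=0: run of 'A' x 2 -> '2A'
  i=2: run of 'G' x 4 -> '4G'
  i=6: run of 'F' x 2 -> '2F'
  i=8: run of 'H' x 2 -> '2H'
  i=10: run of 'F' x 1 -> '1F'
  i=11: run of 'A' x 6 -> '6A'
  i=17: run of 'H' x 2 -> '2H'

RLE = 2A4G2F2H1F6A2H


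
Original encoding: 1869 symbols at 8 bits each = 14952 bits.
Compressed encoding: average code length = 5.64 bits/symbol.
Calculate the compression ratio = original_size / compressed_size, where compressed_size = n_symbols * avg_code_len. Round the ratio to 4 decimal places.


original_size = n_symbols * orig_bits = 1869 * 8 = 14952 bits
compressed_size = n_symbols * avg_code_len = 1869 * 5.64 = 10541.16 bits
ratio = original_size / compressed_size = 14952 / 10541.16 = 1.4184

Compression ratio = 1.4184


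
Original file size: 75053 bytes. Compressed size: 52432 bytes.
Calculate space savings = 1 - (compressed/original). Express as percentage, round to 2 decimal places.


ratio = compressed/original = 52432/75053 = 0.6986
savings = 1 - ratio = 1 - 0.6986 = 0.3014
as a percentage: 0.3014 * 100 = 30.14%

Space savings = 1 - 52432/75053 = 30.14%


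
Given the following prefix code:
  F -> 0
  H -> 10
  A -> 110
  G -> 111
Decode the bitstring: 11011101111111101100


Decoding step by step:
Bits 110 -> A
Bits 111 -> G
Bits 0 -> F
Bits 111 -> G
Bits 111 -> G
Bits 110 -> A
Bits 110 -> A
Bits 0 -> F


Decoded message: AGFGGAAF


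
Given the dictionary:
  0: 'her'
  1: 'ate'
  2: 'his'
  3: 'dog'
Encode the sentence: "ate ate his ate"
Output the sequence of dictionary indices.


Look up each word in the dictionary:
  'ate' -> 1
  'ate' -> 1
  'his' -> 2
  'ate' -> 1

Encoded: [1, 1, 2, 1]


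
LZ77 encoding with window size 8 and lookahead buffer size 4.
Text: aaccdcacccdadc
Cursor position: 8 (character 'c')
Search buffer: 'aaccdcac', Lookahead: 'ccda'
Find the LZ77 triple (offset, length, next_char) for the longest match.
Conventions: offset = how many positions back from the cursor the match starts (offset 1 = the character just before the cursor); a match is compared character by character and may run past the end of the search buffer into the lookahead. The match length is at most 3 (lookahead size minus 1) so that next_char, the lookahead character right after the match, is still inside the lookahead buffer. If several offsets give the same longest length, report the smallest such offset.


Try each offset into the search buffer:
  offset=1 (pos 7, char 'c'): match length 2
  offset=2 (pos 6, char 'a'): match length 0
  offset=3 (pos 5, char 'c'): match length 1
  offset=4 (pos 4, char 'd'): match length 0
  offset=5 (pos 3, char 'c'): match length 1
  offset=6 (pos 2, char 'c'): match length 3
  offset=7 (pos 1, char 'a'): match length 0
  offset=8 (pos 0, char 'a'): match length 0
Longest match has length 3 at offset 6.
next_char = character at position 8 + 3 = 11 -> 'a'

Best match: offset=6, length=3 (matching 'ccd' starting at position 2)
LZ77 triple: (6, 3, 'a')


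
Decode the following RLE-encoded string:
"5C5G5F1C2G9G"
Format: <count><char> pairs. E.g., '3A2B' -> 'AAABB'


Expanding each <count><char> pair:
  5C -> 'CCCCC'
  5G -> 'GGGGG'
  5F -> 'FFFFF'
  1C -> 'C'
  2G -> 'GG'
  9G -> 'GGGGGGGGG'

Decoded = CCCCCGGGGGFFFFFCGGGGGGGGGGG


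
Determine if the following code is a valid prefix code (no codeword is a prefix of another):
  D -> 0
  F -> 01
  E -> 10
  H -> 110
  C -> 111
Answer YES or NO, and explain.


Checking each pair (does one codeword prefix another?):
  D='0' vs F='01': prefix -- VIOLATION

NO -- this is NOT a valid prefix code. D (0) is a prefix of F (01).


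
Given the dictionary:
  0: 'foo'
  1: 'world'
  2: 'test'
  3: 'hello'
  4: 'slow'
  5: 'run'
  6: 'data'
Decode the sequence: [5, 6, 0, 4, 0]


Look up each index in the dictionary:
  5 -> 'run'
  6 -> 'data'
  0 -> 'foo'
  4 -> 'slow'
  0 -> 'foo'

Decoded: "run data foo slow foo"


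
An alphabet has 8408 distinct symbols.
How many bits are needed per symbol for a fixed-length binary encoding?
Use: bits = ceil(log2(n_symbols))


log2(8408) = 13.0375
Bracket: 2^13 = 8192 < 8408 <= 2^14 = 16384
So ceil(log2(8408)) = 14

bits = ceil(log2(8408)) = ceil(13.0375) = 14 bits


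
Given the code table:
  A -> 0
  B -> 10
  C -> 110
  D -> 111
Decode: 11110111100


Decoding:
111 -> D
10 -> B
111 -> D
10 -> B
0 -> A


Result: DBDBA


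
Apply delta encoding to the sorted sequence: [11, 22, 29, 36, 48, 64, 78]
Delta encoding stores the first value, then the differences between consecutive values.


First value: 11
Deltas:
  22 - 11 = 11
  29 - 22 = 7
  36 - 29 = 7
  48 - 36 = 12
  64 - 48 = 16
  78 - 64 = 14


Delta encoded: [11, 11, 7, 7, 12, 16, 14]


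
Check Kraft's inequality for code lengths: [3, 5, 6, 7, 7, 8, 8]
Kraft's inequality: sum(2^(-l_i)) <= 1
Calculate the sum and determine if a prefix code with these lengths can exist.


Sum = 2^(-3) + 2^(-5) + 2^(-6) + 2^(-7) + 2^(-7) + 2^(-8) + 2^(-8)
    = 0.125 + 0.03125 + 0.015625 + 0.0078125 + 0.0078125 + 0.00390625 + 0.00390625
    = 50/256 = 0.1953125
Since 0.1953125 <= 1, Kraft's inequality IS satisfied.
A prefix code with these lengths CAN exist.

Kraft sum = 0.1953125. Satisfied.


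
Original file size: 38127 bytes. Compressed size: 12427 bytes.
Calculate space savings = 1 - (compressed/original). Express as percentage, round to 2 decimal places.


ratio = compressed/original = 12427/38127 = 0.325937
savings = 1 - ratio = 1 - 0.325937 = 0.674063
as a percentage: 0.674063 * 100 = 67.41%

Space savings = 1 - 12427/38127 = 67.41%


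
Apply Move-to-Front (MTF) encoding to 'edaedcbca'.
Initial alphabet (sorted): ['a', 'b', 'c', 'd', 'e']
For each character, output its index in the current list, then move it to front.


MTF encoding:
'e': index 4 in ['a', 'b', 'c', 'd', 'e'] -> ['e', 'a', 'b', 'c', 'd']
'd': index 4 in ['e', 'a', 'b', 'c', 'd'] -> ['d', 'e', 'a', 'b', 'c']
'a': index 2 in ['d', 'e', 'a', 'b', 'c'] -> ['a', 'd', 'e', 'b', 'c']
'e': index 2 in ['a', 'd', 'e', 'b', 'c'] -> ['e', 'a', 'd', 'b', 'c']
'd': index 2 in ['e', 'a', 'd', 'b', 'c'] -> ['d', 'e', 'a', 'b', 'c']
'c': index 4 in ['d', 'e', 'a', 'b', 'c'] -> ['c', 'd', 'e', 'a', 'b']
'b': index 4 in ['c', 'd', 'e', 'a', 'b'] -> ['b', 'c', 'd', 'e', 'a']
'c': index 1 in ['b', 'c', 'd', 'e', 'a'] -> ['c', 'b', 'd', 'e', 'a']
'a': index 4 in ['c', 'b', 'd', 'e', 'a'] -> ['a', 'c', 'b', 'd', 'e']


Output: [4, 4, 2, 2, 2, 4, 4, 1, 4]


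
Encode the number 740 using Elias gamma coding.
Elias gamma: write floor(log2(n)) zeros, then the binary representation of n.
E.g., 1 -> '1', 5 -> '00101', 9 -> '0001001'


num_bits = floor(log2(740)) + 1 = 10
leading_zeros = num_bits - 1 = 9
binary(740) = 1011100100

Elias gamma(740) = '000000000' + '1011100100' = 0000000001011100100 (19 bits)


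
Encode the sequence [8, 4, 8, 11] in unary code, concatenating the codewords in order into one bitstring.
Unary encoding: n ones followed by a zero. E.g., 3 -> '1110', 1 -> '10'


Encode each number as n ones followed by a terminating 0:
  8 -> 111111110 (9 bits)
  4 -> 11110 (5 bits)
  8 -> 111111110 (9 bits)
  11 -> 111111111110 (12 bits)
Total length = 9 + 5 + 9 + 12 = 35 bits.

Unary([8, 4, 8, 11]) = 11111111011110111111110111111111110 (35 bits)


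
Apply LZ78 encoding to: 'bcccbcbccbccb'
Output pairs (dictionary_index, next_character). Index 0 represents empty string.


LZ78 encoding steps:
Dictionary: {0: ''}
Step 1: w='' (idx 0), next='b' -> output (0, 'b'), add 'b' as idx 1
Step 2: w='' (idx 0), next='c' -> output (0, 'c'), add 'c' as idx 2
Step 3: w='c' (idx 2), next='c' -> output (2, 'c'), add 'cc' as idx 3
Step 4: w='b' (idx 1), next='c' -> output (1, 'c'), add 'bc' as idx 4
Step 5: w='bc' (idx 4), next='c' -> output (4, 'c'), add 'bcc' as idx 5
Step 6: w='bcc' (idx 5), next='b' -> output (5, 'b'), add 'bccb' as idx 6


Encoded: [(0, 'b'), (0, 'c'), (2, 'c'), (1, 'c'), (4, 'c'), (5, 'b')]


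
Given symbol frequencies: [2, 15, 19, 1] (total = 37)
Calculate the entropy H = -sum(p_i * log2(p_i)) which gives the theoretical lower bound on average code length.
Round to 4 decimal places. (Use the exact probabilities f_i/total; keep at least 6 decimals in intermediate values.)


Per-symbol terms -p_i * log2(p_i) with p_i = f_i/37:
  p = 2/37 = 0.054054: log2(p) = -4.209453, -p*log2(p) = 0.227538
  p = 15/37 = 0.405405: log2(p) = -1.302563, -p*log2(p) = 0.528066
  p = 19/37 = 0.513514: log2(p) = -0.961526, -p*log2(p) = 0.493757
  p = 1/37 = 0.027027: log2(p) = -5.209453, -p*log2(p) = 0.140796
H = 0.227538 + 0.528066 + 0.493757 + 0.140796 = 1.390157

H = 1.3902 bits/symbol


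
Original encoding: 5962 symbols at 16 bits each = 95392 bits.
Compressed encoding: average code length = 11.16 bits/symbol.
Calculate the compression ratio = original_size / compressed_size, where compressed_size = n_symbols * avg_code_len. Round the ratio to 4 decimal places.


original_size = n_symbols * orig_bits = 5962 * 16 = 95392 bits
compressed_size = n_symbols * avg_code_len = 5962 * 11.16 = 66535.92 bits
ratio = original_size / compressed_size = 95392 / 66535.92 = 1.4337

Compression ratio = 1.4337


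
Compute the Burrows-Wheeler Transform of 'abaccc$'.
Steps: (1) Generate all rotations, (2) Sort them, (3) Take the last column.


Rotations (sorted):
  0: $abaccc -> last char: c
  1: abaccc$ -> last char: $
  2: accc$ab -> last char: b
  3: baccc$a -> last char: a
  4: c$abacc -> last char: c
  5: cc$abac -> last char: c
  6: ccc$aba -> last char: a


BWT = c$bacca
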